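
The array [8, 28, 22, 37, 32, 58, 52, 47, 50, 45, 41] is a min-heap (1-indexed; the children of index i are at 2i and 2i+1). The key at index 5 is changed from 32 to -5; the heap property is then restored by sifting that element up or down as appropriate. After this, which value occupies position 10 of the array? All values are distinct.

set index 5 from 32 to -5 → [8, 28, 22, 37, -5, 58, 52, 47, 50, 45, 41]
-5 < parent 28 at index 2, swap → [8, -5, 22, 37, 28, 58, 52, 47, 50, 45, 41]
-5 < parent 8 at index 1, swap → [-5, 8, 22, 37, 28, 58, 52, 47, 50, 45, 41]
resulting array: [-5, 8, 22, 37, 28, 58, 52, 47, 50, 45, 41]

45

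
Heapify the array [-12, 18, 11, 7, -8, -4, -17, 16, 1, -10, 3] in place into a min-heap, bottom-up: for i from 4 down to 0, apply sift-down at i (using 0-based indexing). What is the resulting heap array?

[-17, -10, -12, 1, -8, -4, 11, 16, 7, 18, 3]

sift down from index 4:
  -8 vs smaller child -10 at index 9, swap → [-12, 18, 11, 7, -10, -4, -17, 16, 1, -8, 3]
sift down from index 3:
  7 vs smaller child 1 at index 8, swap → [-12, 18, 11, 1, -10, -4, -17, 16, 7, -8, 3]
sift down from index 2:
  11 vs smaller child -17 at index 6, swap → [-12, 18, -17, 1, -10, -4, 11, 16, 7, -8, 3]
sift down from index 1:
  18 vs smaller child -10 at index 4, swap → [-12, -10, -17, 1, 18, -4, 11, 16, 7, -8, 3]
  18 vs smaller child -8 at index 9, swap → [-12, -10, -17, 1, -8, -4, 11, 16, 7, 18, 3]
sift down from index 0:
  -12 vs smaller child -17 at index 2, swap → [-17, -10, -12, 1, -8, -4, 11, 16, 7, 18, 3]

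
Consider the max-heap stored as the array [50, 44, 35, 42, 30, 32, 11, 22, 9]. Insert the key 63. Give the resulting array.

append 63 at index 9 → [50, 44, 35, 42, 30, 32, 11, 22, 9, 63]
63 > parent 30 at index 4, swap → [50, 44, 35, 42, 63, 32, 11, 22, 9, 30]
63 > parent 44 at index 1, swap → [50, 63, 35, 42, 44, 32, 11, 22, 9, 30]
63 > parent 50 at index 0, swap → [63, 50, 35, 42, 44, 32, 11, 22, 9, 30]

[63, 50, 35, 42, 44, 32, 11, 22, 9, 30]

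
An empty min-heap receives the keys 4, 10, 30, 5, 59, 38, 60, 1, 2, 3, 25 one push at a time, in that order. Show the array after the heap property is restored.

Insert 4:
  append 4 at index 0 → [4] (no swap needed)
Insert 10:
  append 10 at index 1 → [4, 10] (no swap needed)
Insert 30:
  append 30 at index 2 → [4, 10, 30] (no swap needed)
Insert 5:
  append 5 at index 3 → [4, 10, 30, 5]
  5 < parent 10 at index 1, swap → [4, 5, 30, 10]
Insert 59:
  append 59 at index 4 → [4, 5, 30, 10, 59] (no swap needed)
Insert 38:
  append 38 at index 5 → [4, 5, 30, 10, 59, 38] (no swap needed)
Insert 60:
  append 60 at index 6 → [4, 5, 30, 10, 59, 38, 60] (no swap needed)
Insert 1:
  append 1 at index 7 → [4, 5, 30, 10, 59, 38, 60, 1]
  1 < parent 10 at index 3, swap → [4, 5, 30, 1, 59, 38, 60, 10]
  1 < parent 5 at index 1, swap → [4, 1, 30, 5, 59, 38, 60, 10]
  1 < parent 4 at index 0, swap → [1, 4, 30, 5, 59, 38, 60, 10]
Insert 2:
  append 2 at index 8 → [1, 4, 30, 5, 59, 38, 60, 10, 2]
  2 < parent 5 at index 3, swap → [1, 4, 30, 2, 59, 38, 60, 10, 5]
  2 < parent 4 at index 1, swap → [1, 2, 30, 4, 59, 38, 60, 10, 5]
Insert 3:
  append 3 at index 9 → [1, 2, 30, 4, 59, 38, 60, 10, 5, 3]
  3 < parent 59 at index 4, swap → [1, 2, 30, 4, 3, 38, 60, 10, 5, 59]
Insert 25:
  append 25 at index 10 → [1, 2, 30, 4, 3, 38, 60, 10, 5, 59, 25] (no swap needed)

[1, 2, 30, 4, 3, 38, 60, 10, 5, 59, 25]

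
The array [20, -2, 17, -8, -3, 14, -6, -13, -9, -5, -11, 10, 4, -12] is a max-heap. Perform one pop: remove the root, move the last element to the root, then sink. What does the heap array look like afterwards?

[17, -2, 14, -8, -3, 10, -6, -13, -9, -5, -11, -12, 4]

remove root 20; move last element -12 to root → [-12, -2, 17, -8, -3, 14, -6, -13, -9, -5, -11, 10, 4]
-12 vs larger child 17 at index 2, swap → [17, -2, -12, -8, -3, 14, -6, -13, -9, -5, -11, 10, 4]
-12 vs larger child 14 at index 5, swap → [17, -2, 14, -8, -3, -12, -6, -13, -9, -5, -11, 10, 4]
-12 vs larger child 10 at index 11, swap → [17, -2, 14, -8, -3, 10, -6, -13, -9, -5, -11, -12, 4]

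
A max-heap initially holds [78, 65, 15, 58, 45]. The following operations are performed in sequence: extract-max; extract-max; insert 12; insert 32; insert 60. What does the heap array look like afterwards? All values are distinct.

extract-max → returns 78:
  remove root 78; move last element 45 to root → [45, 65, 15, 58]
  45 vs larger child 65 at index 1, swap → [65, 45, 15, 58]
  45 vs only child 58 at index 3, swap → [65, 58, 15, 45]
extract-max → returns 65:
  remove root 65; move last element 45 to root → [45, 58, 15]
  45 vs larger child 58 at index 1, swap → [58, 45, 15]
insert 12:
  append 12 at index 3 → [58, 45, 15, 12] (no swap needed)
insert 32:
  append 32 at index 4 → [58, 45, 15, 12, 32] (no swap needed)
insert 60:
  append 60 at index 5 → [58, 45, 15, 12, 32, 60]
  60 > parent 15 at index 2, swap → [58, 45, 60, 12, 32, 15]
  60 > parent 58 at index 0, swap → [60, 45, 58, 12, 32, 15]

[60, 45, 58, 12, 32, 15]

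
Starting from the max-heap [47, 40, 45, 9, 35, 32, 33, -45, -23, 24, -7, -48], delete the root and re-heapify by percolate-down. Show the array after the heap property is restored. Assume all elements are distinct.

remove root 47; move last element -48 to root → [-48, 40, 45, 9, 35, 32, 33, -45, -23, 24, -7]
-48 vs larger child 45 at index 2, swap → [45, 40, -48, 9, 35, 32, 33, -45, -23, 24, -7]
-48 vs larger child 33 at index 6, swap → [45, 40, 33, 9, 35, 32, -48, -45, -23, 24, -7]

[45, 40, 33, 9, 35, 32, -48, -45, -23, 24, -7]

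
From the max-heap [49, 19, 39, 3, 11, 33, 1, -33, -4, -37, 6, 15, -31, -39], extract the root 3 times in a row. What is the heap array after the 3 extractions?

extract-max #1 returns 49:
  remove root 49; move last element -39 to root → [-39, 19, 39, 3, 11, 33, 1, -33, -4, -37, 6, 15, -31]
  -39 vs larger child 39 at index 2, swap → [39, 19, -39, 3, 11, 33, 1, -33, -4, -37, 6, 15, -31]
  -39 vs larger child 33 at index 5, swap → [39, 19, 33, 3, 11, -39, 1, -33, -4, -37, 6, 15, -31]
  -39 vs larger child 15 at index 11, swap → [39, 19, 33, 3, 11, 15, 1, -33, -4, -37, 6, -39, -31]
extract-max #2 returns 39:
  remove root 39; move last element -31 to root → [-31, 19, 33, 3, 11, 15, 1, -33, -4, -37, 6, -39]
  -31 vs larger child 33 at index 2, swap → [33, 19, -31, 3, 11, 15, 1, -33, -4, -37, 6, -39]
  -31 vs larger child 15 at index 5, swap → [33, 19, 15, 3, 11, -31, 1, -33, -4, -37, 6, -39]
extract-max #3 returns 33:
  remove root 33; move last element -39 to root → [-39, 19, 15, 3, 11, -31, 1, -33, -4, -37, 6]
  -39 vs larger child 19 at index 1, swap → [19, -39, 15, 3, 11, -31, 1, -33, -4, -37, 6]
  -39 vs larger child 11 at index 4, swap → [19, 11, 15, 3, -39, -31, 1, -33, -4, -37, 6]
  -39 vs larger child 6 at index 10, swap → [19, 11, 15, 3, 6, -31, 1, -33, -4, -37, -39]

[19, 11, 15, 3, 6, -31, 1, -33, -4, -37, -39]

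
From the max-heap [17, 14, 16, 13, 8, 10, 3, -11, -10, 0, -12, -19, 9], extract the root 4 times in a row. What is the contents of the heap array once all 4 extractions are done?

extract-max #1 returns 17:
  remove root 17; move last element 9 to root → [9, 14, 16, 13, 8, 10, 3, -11, -10, 0, -12, -19]
  9 vs larger child 16 at index 2, swap → [16, 14, 9, 13, 8, 10, 3, -11, -10, 0, -12, -19]
  9 vs larger child 10 at index 5, swap → [16, 14, 10, 13, 8, 9, 3, -11, -10, 0, -12, -19]
extract-max #2 returns 16:
  remove root 16; move last element -19 to root → [-19, 14, 10, 13, 8, 9, 3, -11, -10, 0, -12]
  -19 vs larger child 14 at index 1, swap → [14, -19, 10, 13, 8, 9, 3, -11, -10, 0, -12]
  -19 vs larger child 13 at index 3, swap → [14, 13, 10, -19, 8, 9, 3, -11, -10, 0, -12]
  -19 vs larger child -10 at index 8, swap → [14, 13, 10, -10, 8, 9, 3, -11, -19, 0, -12]
extract-max #3 returns 14:
  remove root 14; move last element -12 to root → [-12, 13, 10, -10, 8, 9, 3, -11, -19, 0]
  -12 vs larger child 13 at index 1, swap → [13, -12, 10, -10, 8, 9, 3, -11, -19, 0]
  -12 vs larger child 8 at index 4, swap → [13, 8, 10, -10, -12, 9, 3, -11, -19, 0]
  -12 vs only child 0 at index 9, swap → [13, 8, 10, -10, 0, 9, 3, -11, -19, -12]
extract-max #4 returns 13:
  remove root 13; move last element -12 to root → [-12, 8, 10, -10, 0, 9, 3, -11, -19]
  -12 vs larger child 10 at index 2, swap → [10, 8, -12, -10, 0, 9, 3, -11, -19]
  -12 vs larger child 9 at index 5, swap → [10, 8, 9, -10, 0, -12, 3, -11, -19]

[10, 8, 9, -10, 0, -12, 3, -11, -19]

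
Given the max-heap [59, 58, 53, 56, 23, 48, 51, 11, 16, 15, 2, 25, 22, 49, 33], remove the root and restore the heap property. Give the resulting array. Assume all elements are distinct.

[58, 56, 53, 33, 23, 48, 51, 11, 16, 15, 2, 25, 22, 49]

remove root 59; move last element 33 to root → [33, 58, 53, 56, 23, 48, 51, 11, 16, 15, 2, 25, 22, 49]
33 vs larger child 58 at index 1, swap → [58, 33, 53, 56, 23, 48, 51, 11, 16, 15, 2, 25, 22, 49]
33 vs larger child 56 at index 3, swap → [58, 56, 53, 33, 23, 48, 51, 11, 16, 15, 2, 25, 22, 49]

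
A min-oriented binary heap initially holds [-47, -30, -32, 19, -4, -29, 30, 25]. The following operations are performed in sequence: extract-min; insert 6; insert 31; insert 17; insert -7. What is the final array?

[-32, -30, -29, 6, -7, 25, 30, 19, 31, 17, -4]

extract-min → returns -47:
  remove root -47; move last element 25 to root → [25, -30, -32, 19, -4, -29, 30]
  25 vs smaller child -32 at index 2, swap → [-32, -30, 25, 19, -4, -29, 30]
  25 vs smaller child -29 at index 5, swap → [-32, -30, -29, 19, -4, 25, 30]
insert 6:
  append 6 at index 7 → [-32, -30, -29, 19, -4, 25, 30, 6]
  6 < parent 19 at index 3, swap → [-32, -30, -29, 6, -4, 25, 30, 19]
insert 31:
  append 31 at index 8 → [-32, -30, -29, 6, -4, 25, 30, 19, 31] (no swap needed)
insert 17:
  append 17 at index 9 → [-32, -30, -29, 6, -4, 25, 30, 19, 31, 17] (no swap needed)
insert -7:
  append -7 at index 10 → [-32, -30, -29, 6, -4, 25, 30, 19, 31, 17, -7]
  -7 < parent -4 at index 4, swap → [-32, -30, -29, 6, -7, 25, 30, 19, 31, 17, -4]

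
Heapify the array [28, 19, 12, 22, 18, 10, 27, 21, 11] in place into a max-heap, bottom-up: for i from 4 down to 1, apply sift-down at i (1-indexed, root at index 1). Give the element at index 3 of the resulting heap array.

27

sift down from index 4: already satisfies heap property
sift down from index 3:
  12 vs larger child 27 at index 7, swap → [28, 19, 27, 22, 18, 10, 12, 21, 11]
sift down from index 2:
  19 vs larger child 22 at index 4, swap → [28, 22, 27, 19, 18, 10, 12, 21, 11]
  19 vs larger child 21 at index 8, swap → [28, 22, 27, 21, 18, 10, 12, 19, 11]
sift down from index 1: already satisfies heap property
resulting array: [28, 22, 27, 21, 18, 10, 12, 19, 11]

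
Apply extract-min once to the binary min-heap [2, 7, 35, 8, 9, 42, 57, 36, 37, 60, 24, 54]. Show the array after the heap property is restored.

[7, 8, 35, 36, 9, 42, 57, 54, 37, 60, 24]

remove root 2; move last element 54 to root → [54, 7, 35, 8, 9, 42, 57, 36, 37, 60, 24]
54 vs smaller child 7 at index 1, swap → [7, 54, 35, 8, 9, 42, 57, 36, 37, 60, 24]
54 vs smaller child 8 at index 3, swap → [7, 8, 35, 54, 9, 42, 57, 36, 37, 60, 24]
54 vs smaller child 36 at index 7, swap → [7, 8, 35, 36, 9, 42, 57, 54, 37, 60, 24]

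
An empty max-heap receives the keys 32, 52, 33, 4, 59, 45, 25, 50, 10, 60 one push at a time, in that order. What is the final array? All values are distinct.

Insert 32:
  append 32 at index 0 → [32] (no swap needed)
Insert 52:
  append 52 at index 1 → [32, 52]
  52 > parent 32 at index 0, swap → [52, 32]
Insert 33:
  append 33 at index 2 → [52, 32, 33] (no swap needed)
Insert 4:
  append 4 at index 3 → [52, 32, 33, 4] (no swap needed)
Insert 59:
  append 59 at index 4 → [52, 32, 33, 4, 59]
  59 > parent 32 at index 1, swap → [52, 59, 33, 4, 32]
  59 > parent 52 at index 0, swap → [59, 52, 33, 4, 32]
Insert 45:
  append 45 at index 5 → [59, 52, 33, 4, 32, 45]
  45 > parent 33 at index 2, swap → [59, 52, 45, 4, 32, 33]
Insert 25:
  append 25 at index 6 → [59, 52, 45, 4, 32, 33, 25] (no swap needed)
Insert 50:
  append 50 at index 7 → [59, 52, 45, 4, 32, 33, 25, 50]
  50 > parent 4 at index 3, swap → [59, 52, 45, 50, 32, 33, 25, 4]
Insert 10:
  append 10 at index 8 → [59, 52, 45, 50, 32, 33, 25, 4, 10] (no swap needed)
Insert 60:
  append 60 at index 9 → [59, 52, 45, 50, 32, 33, 25, 4, 10, 60]
  60 > parent 32 at index 4, swap → [59, 52, 45, 50, 60, 33, 25, 4, 10, 32]
  60 > parent 52 at index 1, swap → [59, 60, 45, 50, 52, 33, 25, 4, 10, 32]
  60 > parent 59 at index 0, swap → [60, 59, 45, 50, 52, 33, 25, 4, 10, 32]

[60, 59, 45, 50, 52, 33, 25, 4, 10, 32]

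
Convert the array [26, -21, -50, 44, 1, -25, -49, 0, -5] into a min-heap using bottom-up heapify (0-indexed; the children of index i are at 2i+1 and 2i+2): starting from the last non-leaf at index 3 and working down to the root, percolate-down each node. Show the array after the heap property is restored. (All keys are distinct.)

[-50, -21, -49, -5, 1, -25, 26, 0, 44]

sift down from index 3:
  44 vs smaller child -5 at index 8, swap → [26, -21, -50, -5, 1, -25, -49, 0, 44]
sift down from index 2: already satisfies heap property
sift down from index 1: already satisfies heap property
sift down from index 0:
  26 vs smaller child -50 at index 2, swap → [-50, -21, 26, -5, 1, -25, -49, 0, 44]
  26 vs smaller child -49 at index 6, swap → [-50, -21, -49, -5, 1, -25, 26, 0, 44]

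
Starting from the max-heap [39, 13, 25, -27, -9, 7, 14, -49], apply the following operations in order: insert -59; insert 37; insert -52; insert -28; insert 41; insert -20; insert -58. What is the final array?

insert -59:
  append -59 at index 8 → [39, 13, 25, -27, -9, 7, 14, -49, -59] (no swap needed)
insert 37:
  append 37 at index 9 → [39, 13, 25, -27, -9, 7, 14, -49, -59, 37]
  37 > parent -9 at index 4, swap → [39, 13, 25, -27, 37, 7, 14, -49, -59, -9]
  37 > parent 13 at index 1, swap → [39, 37, 25, -27, 13, 7, 14, -49, -59, -9]
insert -52:
  append -52 at index 10 → [39, 37, 25, -27, 13, 7, 14, -49, -59, -9, -52] (no swap needed)
insert -28:
  append -28 at index 11 → [39, 37, 25, -27, 13, 7, 14, -49, -59, -9, -52, -28] (no swap needed)
insert 41:
  append 41 at index 12 → [39, 37, 25, -27, 13, 7, 14, -49, -59, -9, -52, -28, 41]
  41 > parent 7 at index 5, swap → [39, 37, 25, -27, 13, 41, 14, -49, -59, -9, -52, -28, 7]
  41 > parent 25 at index 2, swap → [39, 37, 41, -27, 13, 25, 14, -49, -59, -9, -52, -28, 7]
  41 > parent 39 at index 0, swap → [41, 37, 39, -27, 13, 25, 14, -49, -59, -9, -52, -28, 7]
insert -20:
  append -20 at index 13 → [41, 37, 39, -27, 13, 25, 14, -49, -59, -9, -52, -28, 7, -20] (no swap needed)
insert -58:
  append -58 at index 14 → [41, 37, 39, -27, 13, 25, 14, -49, -59, -9, -52, -28, 7, -20, -58] (no swap needed)

[41, 37, 39, -27, 13, 25, 14, -49, -59, -9, -52, -28, 7, -20, -58]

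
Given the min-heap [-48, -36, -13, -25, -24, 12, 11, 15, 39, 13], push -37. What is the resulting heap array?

append -37 at index 10 → [-48, -36, -13, -25, -24, 12, 11, 15, 39, 13, -37]
-37 < parent -24 at index 4, swap → [-48, -36, -13, -25, -37, 12, 11, 15, 39, 13, -24]
-37 < parent -36 at index 1, swap → [-48, -37, -13, -25, -36, 12, 11, 15, 39, 13, -24]

[-48, -37, -13, -25, -36, 12, 11, 15, 39, 13, -24]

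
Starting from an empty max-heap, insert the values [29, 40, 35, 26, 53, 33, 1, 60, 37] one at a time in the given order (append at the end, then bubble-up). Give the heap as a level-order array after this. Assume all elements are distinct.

Insert 29:
  append 29 at index 0 → [29] (no swap needed)
Insert 40:
  append 40 at index 1 → [29, 40]
  40 > parent 29 at index 0, swap → [40, 29]
Insert 35:
  append 35 at index 2 → [40, 29, 35] (no swap needed)
Insert 26:
  append 26 at index 3 → [40, 29, 35, 26] (no swap needed)
Insert 53:
  append 53 at index 4 → [40, 29, 35, 26, 53]
  53 > parent 29 at index 1, swap → [40, 53, 35, 26, 29]
  53 > parent 40 at index 0, swap → [53, 40, 35, 26, 29]
Insert 33:
  append 33 at index 5 → [53, 40, 35, 26, 29, 33] (no swap needed)
Insert 1:
  append 1 at index 6 → [53, 40, 35, 26, 29, 33, 1] (no swap needed)
Insert 60:
  append 60 at index 7 → [53, 40, 35, 26, 29, 33, 1, 60]
  60 > parent 26 at index 3, swap → [53, 40, 35, 60, 29, 33, 1, 26]
  60 > parent 40 at index 1, swap → [53, 60, 35, 40, 29, 33, 1, 26]
  60 > parent 53 at index 0, swap → [60, 53, 35, 40, 29, 33, 1, 26]
Insert 37:
  append 37 at index 8 → [60, 53, 35, 40, 29, 33, 1, 26, 37] (no swap needed)

[60, 53, 35, 40, 29, 33, 1, 26, 37]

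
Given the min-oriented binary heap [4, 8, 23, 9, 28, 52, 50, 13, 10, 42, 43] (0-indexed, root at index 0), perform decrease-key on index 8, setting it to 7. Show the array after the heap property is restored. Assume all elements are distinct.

[4, 7, 23, 8, 28, 52, 50, 13, 9, 42, 43]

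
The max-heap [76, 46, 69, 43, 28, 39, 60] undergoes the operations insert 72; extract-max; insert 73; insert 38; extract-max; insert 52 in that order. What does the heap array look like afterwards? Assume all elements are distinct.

insert 72:
  append 72 at index 7 → [76, 46, 69, 43, 28, 39, 60, 72]
  72 > parent 43 at index 3, swap → [76, 46, 69, 72, 28, 39, 60, 43]
  72 > parent 46 at index 1, swap → [76, 72, 69, 46, 28, 39, 60, 43]
extract-max → returns 76:
  remove root 76; move last element 43 to root → [43, 72, 69, 46, 28, 39, 60]
  43 vs larger child 72 at index 1, swap → [72, 43, 69, 46, 28, 39, 60]
  43 vs larger child 46 at index 3, swap → [72, 46, 69, 43, 28, 39, 60]
insert 73:
  append 73 at index 7 → [72, 46, 69, 43, 28, 39, 60, 73]
  73 > parent 43 at index 3, swap → [72, 46, 69, 73, 28, 39, 60, 43]
  73 > parent 46 at index 1, swap → [72, 73, 69, 46, 28, 39, 60, 43]
  73 > parent 72 at index 0, swap → [73, 72, 69, 46, 28, 39, 60, 43]
insert 38:
  append 38 at index 8 → [73, 72, 69, 46, 28, 39, 60, 43, 38] (no swap needed)
extract-max → returns 73:
  remove root 73; move last element 38 to root → [38, 72, 69, 46, 28, 39, 60, 43]
  38 vs larger child 72 at index 1, swap → [72, 38, 69, 46, 28, 39, 60, 43]
  38 vs larger child 46 at index 3, swap → [72, 46, 69, 38, 28, 39, 60, 43]
  38 vs only child 43 at index 7, swap → [72, 46, 69, 43, 28, 39, 60, 38]
insert 52:
  append 52 at index 8 → [72, 46, 69, 43, 28, 39, 60, 38, 52]
  52 > parent 43 at index 3, swap → [72, 46, 69, 52, 28, 39, 60, 38, 43]
  52 > parent 46 at index 1, swap → [72, 52, 69, 46, 28, 39, 60, 38, 43]

[72, 52, 69, 46, 28, 39, 60, 38, 43]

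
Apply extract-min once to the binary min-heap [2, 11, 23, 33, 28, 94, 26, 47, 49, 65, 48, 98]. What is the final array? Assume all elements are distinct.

[11, 28, 23, 33, 48, 94, 26, 47, 49, 65, 98]

remove root 2; move last element 98 to root → [98, 11, 23, 33, 28, 94, 26, 47, 49, 65, 48]
98 vs smaller child 11 at index 1, swap → [11, 98, 23, 33, 28, 94, 26, 47, 49, 65, 48]
98 vs smaller child 28 at index 4, swap → [11, 28, 23, 33, 98, 94, 26, 47, 49, 65, 48]
98 vs smaller child 48 at index 10, swap → [11, 28, 23, 33, 48, 94, 26, 47, 49, 65, 98]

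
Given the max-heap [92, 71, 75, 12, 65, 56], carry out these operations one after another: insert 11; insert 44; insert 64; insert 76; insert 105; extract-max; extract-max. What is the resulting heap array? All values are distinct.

insert 11:
  append 11 at index 6 → [92, 71, 75, 12, 65, 56, 11] (no swap needed)
insert 44:
  append 44 at index 7 → [92, 71, 75, 12, 65, 56, 11, 44]
  44 > parent 12 at index 3, swap → [92, 71, 75, 44, 65, 56, 11, 12]
insert 64:
  append 64 at index 8 → [92, 71, 75, 44, 65, 56, 11, 12, 64]
  64 > parent 44 at index 3, swap → [92, 71, 75, 64, 65, 56, 11, 12, 44]
insert 76:
  append 76 at index 9 → [92, 71, 75, 64, 65, 56, 11, 12, 44, 76]
  76 > parent 65 at index 4, swap → [92, 71, 75, 64, 76, 56, 11, 12, 44, 65]
  76 > parent 71 at index 1, swap → [92, 76, 75, 64, 71, 56, 11, 12, 44, 65]
insert 105:
  append 105 at index 10 → [92, 76, 75, 64, 71, 56, 11, 12, 44, 65, 105]
  105 > parent 71 at index 4, swap → [92, 76, 75, 64, 105, 56, 11, 12, 44, 65, 71]
  105 > parent 76 at index 1, swap → [92, 105, 75, 64, 76, 56, 11, 12, 44, 65, 71]
  105 > parent 92 at index 0, swap → [105, 92, 75, 64, 76, 56, 11, 12, 44, 65, 71]
extract-max → returns 105:
  remove root 105; move last element 71 to root → [71, 92, 75, 64, 76, 56, 11, 12, 44, 65]
  71 vs larger child 92 at index 1, swap → [92, 71, 75, 64, 76, 56, 11, 12, 44, 65]
  71 vs larger child 76 at index 4, swap → [92, 76, 75, 64, 71, 56, 11, 12, 44, 65]
extract-max → returns 92:
  remove root 92; move last element 65 to root → [65, 76, 75, 64, 71, 56, 11, 12, 44]
  65 vs larger child 76 at index 1, swap → [76, 65, 75, 64, 71, 56, 11, 12, 44]
  65 vs larger child 71 at index 4, swap → [76, 71, 75, 64, 65, 56, 11, 12, 44]

[76, 71, 75, 64, 65, 56, 11, 12, 44]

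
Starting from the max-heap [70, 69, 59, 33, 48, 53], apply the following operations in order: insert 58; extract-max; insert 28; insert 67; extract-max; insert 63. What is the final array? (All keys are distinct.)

insert 58:
  append 58 at index 6 → [70, 69, 59, 33, 48, 53, 58] (no swap needed)
extract-max → returns 70:
  remove root 70; move last element 58 to root → [58, 69, 59, 33, 48, 53]
  58 vs larger child 69 at index 1, swap → [69, 58, 59, 33, 48, 53]
insert 28:
  append 28 at index 6 → [69, 58, 59, 33, 48, 53, 28] (no swap needed)
insert 67:
  append 67 at index 7 → [69, 58, 59, 33, 48, 53, 28, 67]
  67 > parent 33 at index 3, swap → [69, 58, 59, 67, 48, 53, 28, 33]
  67 > parent 58 at index 1, swap → [69, 67, 59, 58, 48, 53, 28, 33]
extract-max → returns 69:
  remove root 69; move last element 33 to root → [33, 67, 59, 58, 48, 53, 28]
  33 vs larger child 67 at index 1, swap → [67, 33, 59, 58, 48, 53, 28]
  33 vs larger child 58 at index 3, swap → [67, 58, 59, 33, 48, 53, 28]
insert 63:
  append 63 at index 7 → [67, 58, 59, 33, 48, 53, 28, 63]
  63 > parent 33 at index 3, swap → [67, 58, 59, 63, 48, 53, 28, 33]
  63 > parent 58 at index 1, swap → [67, 63, 59, 58, 48, 53, 28, 33]

[67, 63, 59, 58, 48, 53, 28, 33]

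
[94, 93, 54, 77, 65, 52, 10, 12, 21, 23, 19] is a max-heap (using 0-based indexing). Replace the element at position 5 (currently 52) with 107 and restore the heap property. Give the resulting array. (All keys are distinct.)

[107, 93, 94, 77, 65, 54, 10, 12, 21, 23, 19]

set index 5 from 52 to 107 → [94, 93, 54, 77, 65, 107, 10, 12, 21, 23, 19]
107 > parent 54 at index 2, swap → [94, 93, 107, 77, 65, 54, 10, 12, 21, 23, 19]
107 > parent 94 at index 0, swap → [107, 93, 94, 77, 65, 54, 10, 12, 21, 23, 19]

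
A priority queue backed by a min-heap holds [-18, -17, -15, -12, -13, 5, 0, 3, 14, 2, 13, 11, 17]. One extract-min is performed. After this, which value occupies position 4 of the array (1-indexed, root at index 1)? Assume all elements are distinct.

remove root -18; move last element 17 to root → [17, -17, -15, -12, -13, 5, 0, 3, 14, 2, 13, 11]
17 vs smaller child -17 at index 2, swap → [-17, 17, -15, -12, -13, 5, 0, 3, 14, 2, 13, 11]
17 vs smaller child -13 at index 5, swap → [-17, -13, -15, -12, 17, 5, 0, 3, 14, 2, 13, 11]
17 vs smaller child 2 at index 10, swap → [-17, -13, -15, -12, 2, 5, 0, 3, 14, 17, 13, 11]
resulting array: [-17, -13, -15, -12, 2, 5, 0, 3, 14, 17, 13, 11]

-12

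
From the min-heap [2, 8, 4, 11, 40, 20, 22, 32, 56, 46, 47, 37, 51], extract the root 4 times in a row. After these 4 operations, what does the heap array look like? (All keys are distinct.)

extract-min #1 returns 2:
  remove root 2; move last element 51 to root → [51, 8, 4, 11, 40, 20, 22, 32, 56, 46, 47, 37]
  51 vs smaller child 4 at index 2, swap → [4, 8, 51, 11, 40, 20, 22, 32, 56, 46, 47, 37]
  51 vs smaller child 20 at index 5, swap → [4, 8, 20, 11, 40, 51, 22, 32, 56, 46, 47, 37]
  51 vs only child 37 at index 11, swap → [4, 8, 20, 11, 40, 37, 22, 32, 56, 46, 47, 51]
extract-min #2 returns 4:
  remove root 4; move last element 51 to root → [51, 8, 20, 11, 40, 37, 22, 32, 56, 46, 47]
  51 vs smaller child 8 at index 1, swap → [8, 51, 20, 11, 40, 37, 22, 32, 56, 46, 47]
  51 vs smaller child 11 at index 3, swap → [8, 11, 20, 51, 40, 37, 22, 32, 56, 46, 47]
  51 vs smaller child 32 at index 7, swap → [8, 11, 20, 32, 40, 37, 22, 51, 56, 46, 47]
extract-min #3 returns 8:
  remove root 8; move last element 47 to root → [47, 11, 20, 32, 40, 37, 22, 51, 56, 46]
  47 vs smaller child 11 at index 1, swap → [11, 47, 20, 32, 40, 37, 22, 51, 56, 46]
  47 vs smaller child 32 at index 3, swap → [11, 32, 20, 47, 40, 37, 22, 51, 56, 46]
extract-min #4 returns 11:
  remove root 11; move last element 46 to root → [46, 32, 20, 47, 40, 37, 22, 51, 56]
  46 vs smaller child 20 at index 2, swap → [20, 32, 46, 47, 40, 37, 22, 51, 56]
  46 vs smaller child 22 at index 6, swap → [20, 32, 22, 47, 40, 37, 46, 51, 56]

[20, 32, 22, 47, 40, 37, 46, 51, 56]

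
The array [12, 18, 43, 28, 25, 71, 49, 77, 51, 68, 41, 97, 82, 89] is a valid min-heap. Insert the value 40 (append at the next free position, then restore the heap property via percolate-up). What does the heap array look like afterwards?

append 40 at index 14 → [12, 18, 43, 28, 25, 71, 49, 77, 51, 68, 41, 97, 82, 89, 40]
40 < parent 49 at index 6, swap → [12, 18, 43, 28, 25, 71, 40, 77, 51, 68, 41, 97, 82, 89, 49]
40 < parent 43 at index 2, swap → [12, 18, 40, 28, 25, 71, 43, 77, 51, 68, 41, 97, 82, 89, 49]

[12, 18, 40, 28, 25, 71, 43, 77, 51, 68, 41, 97, 82, 89, 49]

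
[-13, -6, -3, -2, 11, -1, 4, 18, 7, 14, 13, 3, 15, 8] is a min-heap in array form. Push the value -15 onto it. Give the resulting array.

[-15, -6, -13, -2, 11, -1, -3, 18, 7, 14, 13, 3, 15, 8, 4]

append -15 at index 14 → [-13, -6, -3, -2, 11, -1, 4, 18, 7, 14, 13, 3, 15, 8, -15]
-15 < parent 4 at index 6, swap → [-13, -6, -3, -2, 11, -1, -15, 18, 7, 14, 13, 3, 15, 8, 4]
-15 < parent -3 at index 2, swap → [-13, -6, -15, -2, 11, -1, -3, 18, 7, 14, 13, 3, 15, 8, 4]
-15 < parent -13 at index 0, swap → [-15, -6, -13, -2, 11, -1, -3, 18, 7, 14, 13, 3, 15, 8, 4]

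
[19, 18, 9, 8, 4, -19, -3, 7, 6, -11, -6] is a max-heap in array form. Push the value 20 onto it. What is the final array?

[20, 18, 19, 8, 4, 9, -3, 7, 6, -11, -6, -19]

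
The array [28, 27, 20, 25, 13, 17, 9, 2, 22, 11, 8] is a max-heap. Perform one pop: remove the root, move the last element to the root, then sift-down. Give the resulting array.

[27, 25, 20, 22, 13, 17, 9, 2, 8, 11]

remove root 28; move last element 8 to root → [8, 27, 20, 25, 13, 17, 9, 2, 22, 11]
8 vs larger child 27 at index 1, swap → [27, 8, 20, 25, 13, 17, 9, 2, 22, 11]
8 vs larger child 25 at index 3, swap → [27, 25, 20, 8, 13, 17, 9, 2, 22, 11]
8 vs larger child 22 at index 8, swap → [27, 25, 20, 22, 13, 17, 9, 2, 8, 11]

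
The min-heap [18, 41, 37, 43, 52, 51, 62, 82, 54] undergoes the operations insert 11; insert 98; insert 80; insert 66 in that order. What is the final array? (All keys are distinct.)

insert 11:
  append 11 at index 9 → [18, 41, 37, 43, 52, 51, 62, 82, 54, 11]
  11 < parent 52 at index 4, swap → [18, 41, 37, 43, 11, 51, 62, 82, 54, 52]
  11 < parent 41 at index 1, swap → [18, 11, 37, 43, 41, 51, 62, 82, 54, 52]
  11 < parent 18 at index 0, swap → [11, 18, 37, 43, 41, 51, 62, 82, 54, 52]
insert 98:
  append 98 at index 10 → [11, 18, 37, 43, 41, 51, 62, 82, 54, 52, 98] (no swap needed)
insert 80:
  append 80 at index 11 → [11, 18, 37, 43, 41, 51, 62, 82, 54, 52, 98, 80] (no swap needed)
insert 66:
  append 66 at index 12 → [11, 18, 37, 43, 41, 51, 62, 82, 54, 52, 98, 80, 66] (no swap needed)

[11, 18, 37, 43, 41, 51, 62, 82, 54, 52, 98, 80, 66]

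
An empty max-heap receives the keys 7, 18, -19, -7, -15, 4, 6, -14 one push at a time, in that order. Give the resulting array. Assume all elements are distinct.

[18, 7, 6, -7, -15, -19, 4, -14]

Insert 7:
  append 7 at index 0 → [7] (no swap needed)
Insert 18:
  append 18 at index 1 → [7, 18]
  18 > parent 7 at index 0, swap → [18, 7]
Insert -19:
  append -19 at index 2 → [18, 7, -19] (no swap needed)
Insert -7:
  append -7 at index 3 → [18, 7, -19, -7] (no swap needed)
Insert -15:
  append -15 at index 4 → [18, 7, -19, -7, -15] (no swap needed)
Insert 4:
  append 4 at index 5 → [18, 7, -19, -7, -15, 4]
  4 > parent -19 at index 2, swap → [18, 7, 4, -7, -15, -19]
Insert 6:
  append 6 at index 6 → [18, 7, 4, -7, -15, -19, 6]
  6 > parent 4 at index 2, swap → [18, 7, 6, -7, -15, -19, 4]
Insert -14:
  append -14 at index 7 → [18, 7, 6, -7, -15, -19, 4, -14] (no swap needed)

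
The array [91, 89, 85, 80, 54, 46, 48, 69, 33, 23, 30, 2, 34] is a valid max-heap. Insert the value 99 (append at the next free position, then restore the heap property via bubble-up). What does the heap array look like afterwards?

[99, 89, 91, 80, 54, 46, 85, 69, 33, 23, 30, 2, 34, 48]

append 99 at index 13 → [91, 89, 85, 80, 54, 46, 48, 69, 33, 23, 30, 2, 34, 99]
99 > parent 48 at index 6, swap → [91, 89, 85, 80, 54, 46, 99, 69, 33, 23, 30, 2, 34, 48]
99 > parent 85 at index 2, swap → [91, 89, 99, 80, 54, 46, 85, 69, 33, 23, 30, 2, 34, 48]
99 > parent 91 at index 0, swap → [99, 89, 91, 80, 54, 46, 85, 69, 33, 23, 30, 2, 34, 48]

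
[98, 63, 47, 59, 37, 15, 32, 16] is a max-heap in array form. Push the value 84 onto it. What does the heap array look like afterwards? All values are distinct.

append 84 at index 8 → [98, 63, 47, 59, 37, 15, 32, 16, 84]
84 > parent 59 at index 3, swap → [98, 63, 47, 84, 37, 15, 32, 16, 59]
84 > parent 63 at index 1, swap → [98, 84, 47, 63, 37, 15, 32, 16, 59]

[98, 84, 47, 63, 37, 15, 32, 16, 59]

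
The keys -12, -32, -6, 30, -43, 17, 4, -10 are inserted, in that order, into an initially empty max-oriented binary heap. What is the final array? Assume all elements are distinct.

[30, -6, 17, -10, -43, -12, 4, -32]

Insert -12:
  append -12 at index 0 → [-12] (no swap needed)
Insert -32:
  append -32 at index 1 → [-12, -32] (no swap needed)
Insert -6:
  append -6 at index 2 → [-12, -32, -6]
  -6 > parent -12 at index 0, swap → [-6, -32, -12]
Insert 30:
  append 30 at index 3 → [-6, -32, -12, 30]
  30 > parent -32 at index 1, swap → [-6, 30, -12, -32]
  30 > parent -6 at index 0, swap → [30, -6, -12, -32]
Insert -43:
  append -43 at index 4 → [30, -6, -12, -32, -43] (no swap needed)
Insert 17:
  append 17 at index 5 → [30, -6, -12, -32, -43, 17]
  17 > parent -12 at index 2, swap → [30, -6, 17, -32, -43, -12]
Insert 4:
  append 4 at index 6 → [30, -6, 17, -32, -43, -12, 4] (no swap needed)
Insert -10:
  append -10 at index 7 → [30, -6, 17, -32, -43, -12, 4, -10]
  -10 > parent -32 at index 3, swap → [30, -6, 17, -10, -43, -12, 4, -32]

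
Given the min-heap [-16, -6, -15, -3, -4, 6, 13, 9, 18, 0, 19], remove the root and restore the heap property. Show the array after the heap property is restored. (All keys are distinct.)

remove root -16; move last element 19 to root → [19, -6, -15, -3, -4, 6, 13, 9, 18, 0]
19 vs smaller child -15 at index 2, swap → [-15, -6, 19, -3, -4, 6, 13, 9, 18, 0]
19 vs smaller child 6 at index 5, swap → [-15, -6, 6, -3, -4, 19, 13, 9, 18, 0]

[-15, -6, 6, -3, -4, 19, 13, 9, 18, 0]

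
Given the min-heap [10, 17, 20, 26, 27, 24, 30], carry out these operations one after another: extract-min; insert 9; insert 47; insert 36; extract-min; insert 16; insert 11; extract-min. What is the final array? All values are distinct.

[16, 17, 20, 26, 27, 24, 36, 47, 30]

extract-min → returns 10:
  remove root 10; move last element 30 to root → [30, 17, 20, 26, 27, 24]
  30 vs smaller child 17 at index 1, swap → [17, 30, 20, 26, 27, 24]
  30 vs smaller child 26 at index 3, swap → [17, 26, 20, 30, 27, 24]
insert 9:
  append 9 at index 6 → [17, 26, 20, 30, 27, 24, 9]
  9 < parent 20 at index 2, swap → [17, 26, 9, 30, 27, 24, 20]
  9 < parent 17 at index 0, swap → [9, 26, 17, 30, 27, 24, 20]
insert 47:
  append 47 at index 7 → [9, 26, 17, 30, 27, 24, 20, 47] (no swap needed)
insert 36:
  append 36 at index 8 → [9, 26, 17, 30, 27, 24, 20, 47, 36] (no swap needed)
extract-min → returns 9:
  remove root 9; move last element 36 to root → [36, 26, 17, 30, 27, 24, 20, 47]
  36 vs smaller child 17 at index 2, swap → [17, 26, 36, 30, 27, 24, 20, 47]
  36 vs smaller child 20 at index 6, swap → [17, 26, 20, 30, 27, 24, 36, 47]
insert 16:
  append 16 at index 8 → [17, 26, 20, 30, 27, 24, 36, 47, 16]
  16 < parent 30 at index 3, swap → [17, 26, 20, 16, 27, 24, 36, 47, 30]
  16 < parent 26 at index 1, swap → [17, 16, 20, 26, 27, 24, 36, 47, 30]
  16 < parent 17 at index 0, swap → [16, 17, 20, 26, 27, 24, 36, 47, 30]
insert 11:
  append 11 at index 9 → [16, 17, 20, 26, 27, 24, 36, 47, 30, 11]
  11 < parent 27 at index 4, swap → [16, 17, 20, 26, 11, 24, 36, 47, 30, 27]
  11 < parent 17 at index 1, swap → [16, 11, 20, 26, 17, 24, 36, 47, 30, 27]
  11 < parent 16 at index 0, swap → [11, 16, 20, 26, 17, 24, 36, 47, 30, 27]
extract-min → returns 11:
  remove root 11; move last element 27 to root → [27, 16, 20, 26, 17, 24, 36, 47, 30]
  27 vs smaller child 16 at index 1, swap → [16, 27, 20, 26, 17, 24, 36, 47, 30]
  27 vs smaller child 17 at index 4, swap → [16, 17, 20, 26, 27, 24, 36, 47, 30]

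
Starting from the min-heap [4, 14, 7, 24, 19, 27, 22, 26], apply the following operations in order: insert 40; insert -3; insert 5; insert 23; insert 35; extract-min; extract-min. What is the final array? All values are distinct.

insert 40:
  append 40 at index 8 → [4, 14, 7, 24, 19, 27, 22, 26, 40] (no swap needed)
insert -3:
  append -3 at index 9 → [4, 14, 7, 24, 19, 27, 22, 26, 40, -3]
  -3 < parent 19 at index 4, swap → [4, 14, 7, 24, -3, 27, 22, 26, 40, 19]
  -3 < parent 14 at index 1, swap → [4, -3, 7, 24, 14, 27, 22, 26, 40, 19]
  -3 < parent 4 at index 0, swap → [-3, 4, 7, 24, 14, 27, 22, 26, 40, 19]
insert 5:
  append 5 at index 10 → [-3, 4, 7, 24, 14, 27, 22, 26, 40, 19, 5]
  5 < parent 14 at index 4, swap → [-3, 4, 7, 24, 5, 27, 22, 26, 40, 19, 14]
insert 23:
  append 23 at index 11 → [-3, 4, 7, 24, 5, 27, 22, 26, 40, 19, 14, 23]
  23 < parent 27 at index 5, swap → [-3, 4, 7, 24, 5, 23, 22, 26, 40, 19, 14, 27]
insert 35:
  append 35 at index 12 → [-3, 4, 7, 24, 5, 23, 22, 26, 40, 19, 14, 27, 35] (no swap needed)
extract-min → returns -3:
  remove root -3; move last element 35 to root → [35, 4, 7, 24, 5, 23, 22, 26, 40, 19, 14, 27]
  35 vs smaller child 4 at index 1, swap → [4, 35, 7, 24, 5, 23, 22, 26, 40, 19, 14, 27]
  35 vs smaller child 5 at index 4, swap → [4, 5, 7, 24, 35, 23, 22, 26, 40, 19, 14, 27]
  35 vs smaller child 14 at index 10, swap → [4, 5, 7, 24, 14, 23, 22, 26, 40, 19, 35, 27]
extract-min → returns 4:
  remove root 4; move last element 27 to root → [27, 5, 7, 24, 14, 23, 22, 26, 40, 19, 35]
  27 vs smaller child 5 at index 1, swap → [5, 27, 7, 24, 14, 23, 22, 26, 40, 19, 35]
  27 vs smaller child 14 at index 4, swap → [5, 14, 7, 24, 27, 23, 22, 26, 40, 19, 35]
  27 vs smaller child 19 at index 9, swap → [5, 14, 7, 24, 19, 23, 22, 26, 40, 27, 35]

[5, 14, 7, 24, 19, 23, 22, 26, 40, 27, 35]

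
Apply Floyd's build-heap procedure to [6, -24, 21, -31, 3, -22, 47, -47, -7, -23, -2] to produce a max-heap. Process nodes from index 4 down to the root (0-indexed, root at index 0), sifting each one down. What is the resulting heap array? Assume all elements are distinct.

sift down from index 4: already satisfies heap property
sift down from index 3:
  -31 vs larger child -7 at index 8, swap → [6, -24, 21, -7, 3, -22, 47, -47, -31, -23, -2]
sift down from index 2:
  21 vs larger child 47 at index 6, swap → [6, -24, 47, -7, 3, -22, 21, -47, -31, -23, -2]
sift down from index 1:
  -24 vs larger child 3 at index 4, swap → [6, 3, 47, -7, -24, -22, 21, -47, -31, -23, -2]
  -24 vs larger child -2 at index 10, swap → [6, 3, 47, -7, -2, -22, 21, -47, -31, -23, -24]
sift down from index 0:
  6 vs larger child 47 at index 2, swap → [47, 3, 6, -7, -2, -22, 21, -47, -31, -23, -24]
  6 vs larger child 21 at index 6, swap → [47, 3, 21, -7, -2, -22, 6, -47, -31, -23, -24]

[47, 3, 21, -7, -2, -22, 6, -47, -31, -23, -24]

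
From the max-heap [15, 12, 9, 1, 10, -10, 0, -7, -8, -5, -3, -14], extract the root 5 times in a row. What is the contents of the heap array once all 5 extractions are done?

[0, -3, -5, -7, -8, -10, -14]

extract-max #1 returns 15:
  remove root 15; move last element -14 to root → [-14, 12, 9, 1, 10, -10, 0, -7, -8, -5, -3]
  -14 vs larger child 12 at index 1, swap → [12, -14, 9, 1, 10, -10, 0, -7, -8, -5, -3]
  -14 vs larger child 10 at index 4, swap → [12, 10, 9, 1, -14, -10, 0, -7, -8, -5, -3]
  -14 vs larger child -3 at index 10, swap → [12, 10, 9, 1, -3, -10, 0, -7, -8, -5, -14]
extract-max #2 returns 12:
  remove root 12; move last element -14 to root → [-14, 10, 9, 1, -3, -10, 0, -7, -8, -5]
  -14 vs larger child 10 at index 1, swap → [10, -14, 9, 1, -3, -10, 0, -7, -8, -5]
  -14 vs larger child 1 at index 3, swap → [10, 1, 9, -14, -3, -10, 0, -7, -8, -5]
  -14 vs larger child -7 at index 7, swap → [10, 1, 9, -7, -3, -10, 0, -14, -8, -5]
extract-max #3 returns 10:
  remove root 10; move last element -5 to root → [-5, 1, 9, -7, -3, -10, 0, -14, -8]
  -5 vs larger child 9 at index 2, swap → [9, 1, -5, -7, -3, -10, 0, -14, -8]
  -5 vs larger child 0 at index 6, swap → [9, 1, 0, -7, -3, -10, -5, -14, -8]
extract-max #4 returns 9:
  remove root 9; move last element -8 to root → [-8, 1, 0, -7, -3, -10, -5, -14]
  -8 vs larger child 1 at index 1, swap → [1, -8, 0, -7, -3, -10, -5, -14]
  -8 vs larger child -3 at index 4, swap → [1, -3, 0, -7, -8, -10, -5, -14]
extract-max #5 returns 1:
  remove root 1; move last element -14 to root → [-14, -3, 0, -7, -8, -10, -5]
  -14 vs larger child 0 at index 2, swap → [0, -3, -14, -7, -8, -10, -5]
  -14 vs larger child -5 at index 6, swap → [0, -3, -5, -7, -8, -10, -14]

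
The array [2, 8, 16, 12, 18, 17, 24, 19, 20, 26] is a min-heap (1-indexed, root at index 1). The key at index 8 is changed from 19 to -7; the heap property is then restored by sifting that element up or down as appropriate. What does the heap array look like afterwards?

set index 8 from 19 to -7 → [2, 8, 16, 12, 18, 17, 24, -7, 20, 26]
-7 < parent 12 at index 4, swap → [2, 8, 16, -7, 18, 17, 24, 12, 20, 26]
-7 < parent 8 at index 2, swap → [2, -7, 16, 8, 18, 17, 24, 12, 20, 26]
-7 < parent 2 at index 1, swap → [-7, 2, 16, 8, 18, 17, 24, 12, 20, 26]

[-7, 2, 16, 8, 18, 17, 24, 12, 20, 26]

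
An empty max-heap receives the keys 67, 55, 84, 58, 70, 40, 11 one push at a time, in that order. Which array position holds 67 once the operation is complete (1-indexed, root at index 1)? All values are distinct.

Insert 67:
  append 67 at index 1 → [67] (no swap needed)
Insert 55:
  append 55 at index 2 → [67, 55] (no swap needed)
Insert 84:
  append 84 at index 3 → [67, 55, 84]
  84 > parent 67 at index 1, swap → [84, 55, 67]
Insert 58:
  append 58 at index 4 → [84, 55, 67, 58]
  58 > parent 55 at index 2, swap → [84, 58, 67, 55]
Insert 70:
  append 70 at index 5 → [84, 58, 67, 55, 70]
  70 > parent 58 at index 2, swap → [84, 70, 67, 55, 58]
Insert 40:
  append 40 at index 6 → [84, 70, 67, 55, 58, 40] (no swap needed)
Insert 11:
  append 11 at index 7 → [84, 70, 67, 55, 58, 40, 11] (no swap needed)
resulting array: [84, 70, 67, 55, 58, 40, 11]

3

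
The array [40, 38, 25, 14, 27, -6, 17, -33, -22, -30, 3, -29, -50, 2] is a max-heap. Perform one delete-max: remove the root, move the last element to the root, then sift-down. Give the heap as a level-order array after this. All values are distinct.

remove root 40; move last element 2 to root → [2, 38, 25, 14, 27, -6, 17, -33, -22, -30, 3, -29, -50]
2 vs larger child 38 at index 1, swap → [38, 2, 25, 14, 27, -6, 17, -33, -22, -30, 3, -29, -50]
2 vs larger child 27 at index 4, swap → [38, 27, 25, 14, 2, -6, 17, -33, -22, -30, 3, -29, -50]
2 vs larger child 3 at index 10, swap → [38, 27, 25, 14, 3, -6, 17, -33, -22, -30, 2, -29, -50]

[38, 27, 25, 14, 3, -6, 17, -33, -22, -30, 2, -29, -50]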